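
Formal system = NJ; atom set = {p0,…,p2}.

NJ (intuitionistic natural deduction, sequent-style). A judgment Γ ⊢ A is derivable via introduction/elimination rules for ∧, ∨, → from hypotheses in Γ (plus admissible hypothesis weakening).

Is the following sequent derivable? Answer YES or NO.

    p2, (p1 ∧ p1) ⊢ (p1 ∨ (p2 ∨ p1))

Derivation (root first):
[Wk] p2, (p1 ∧ p1) ⊢ (p1 ∨ (p2 ∨ p1))
  [∨I₂] p2 ⊢ (p1 ∨ (p2 ∨ p1))
    [∨I₁] p2 ⊢ (p2 ∨ p1)
      [Ax] p2 ⊢ p2

Result: YES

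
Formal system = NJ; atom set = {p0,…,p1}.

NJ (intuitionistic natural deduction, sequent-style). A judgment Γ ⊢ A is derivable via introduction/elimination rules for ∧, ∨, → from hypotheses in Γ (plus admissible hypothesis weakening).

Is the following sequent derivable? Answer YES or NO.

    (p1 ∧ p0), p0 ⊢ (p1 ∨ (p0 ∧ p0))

Proof tree:
[∨I₂] (p1 ∧ p0), p0 ⊢ (p1 ∨ (p0 ∧ p0))
  [∧I] (p1 ∧ p0), p0 ⊢ (p0 ∧ p0)
    [Wk] p0, (p1 ∧ p0) ⊢ p0
      [Ax] p0 ⊢ p0
    [Wk] p0, (p1 ∧ p0) ⊢ p0
      [Ax] p0 ⊢ p0

Result: YES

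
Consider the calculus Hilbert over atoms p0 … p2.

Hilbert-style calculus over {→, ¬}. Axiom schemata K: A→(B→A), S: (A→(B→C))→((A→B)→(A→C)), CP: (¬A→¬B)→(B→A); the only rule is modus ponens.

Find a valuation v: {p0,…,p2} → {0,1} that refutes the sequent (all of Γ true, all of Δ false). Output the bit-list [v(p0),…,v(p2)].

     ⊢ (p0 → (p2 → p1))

Enumerate valuations to refute Γ ⊢ Δ:
  v=000: Γ:[] Δ:[(p0 → (p2 → p1))=T] refutes=False
  v=001: Γ:[] Δ:[(p0 → (p2 → p1))=T] refutes=False
  v=010: Γ:[] Δ:[(p0 → (p2 → p1))=T] refutes=False
  v=011: Γ:[] Δ:[(p0 → (p2 → p1))=T] refutes=False
  v=100: Γ:[] Δ:[(p0 → (p2 → p1))=T] refutes=False
  v=101: Γ:[] Δ:[(p0 → (p2 → p1))=F] refutes=True  ← countermodel

Result: [1, 0, 1]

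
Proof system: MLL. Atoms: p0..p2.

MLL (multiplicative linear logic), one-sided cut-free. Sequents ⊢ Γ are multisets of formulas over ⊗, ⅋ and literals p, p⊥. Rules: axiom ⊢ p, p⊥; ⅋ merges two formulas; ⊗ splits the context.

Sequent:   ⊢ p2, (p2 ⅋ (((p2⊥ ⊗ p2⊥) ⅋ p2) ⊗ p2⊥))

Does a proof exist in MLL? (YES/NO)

Proof tree:
[⅋]  ⊢ p2, (p2 ⅋ (((p2⊥ ⊗ p2⊥) ⅋ p2) ⊗ p2⊥))
  [⊗]  ⊢ p2, p2, (((p2⊥ ⊗ p2⊥) ⅋ p2) ⊗ p2⊥)
    [⅋]  ⊢ p2, ((p2⊥ ⊗ p2⊥) ⅋ p2)
      [⊗]  ⊢ p2, p2, (p2⊥ ⊗ p2⊥)
        [Ax]  ⊢ p2, p2⊥
        [Ax]  ⊢ p2, p2⊥
    [Ax]  ⊢ p2, p2⊥

Result: YES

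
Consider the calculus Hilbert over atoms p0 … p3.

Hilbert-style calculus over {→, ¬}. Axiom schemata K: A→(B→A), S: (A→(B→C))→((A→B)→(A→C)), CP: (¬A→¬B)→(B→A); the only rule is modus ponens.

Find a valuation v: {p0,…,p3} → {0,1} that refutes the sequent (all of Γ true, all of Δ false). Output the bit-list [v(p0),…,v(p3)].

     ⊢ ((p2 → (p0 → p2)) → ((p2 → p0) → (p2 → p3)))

Enumerate valuations to refute Γ ⊢ Δ:
  v=0000: Γ:[] Δ:[((p2 → (p0 → p2)) → ((p2 → p0) → (p2 → p3)))=T] refutes=False
  v=0001: Γ:[] Δ:[((p2 → (p0 → p2)) → ((p2 → p0) → (p2 → p3)))=T] refutes=False
  v=0010: Γ:[] Δ:[((p2 → (p0 → p2)) → ((p2 → p0) → (p2 → p3)))=T] refutes=False
  v=0011: Γ:[] Δ:[((p2 → (p0 → p2)) → ((p2 → p0) → (p2 → p3)))=T] refutes=False
  v=0100: Γ:[] Δ:[((p2 → (p0 → p2)) → ((p2 → p0) → (p2 → p3)))=T] refutes=False
  v=0101: Γ:[] Δ:[((p2 → (p0 → p2)) → ((p2 → p0) → (p2 → p3)))=T] refutes=False
  v=0110: Γ:[] Δ:[((p2 → (p0 → p2)) → ((p2 → p0) → (p2 → p3)))=T] refutes=False
  v=0111: Γ:[] Δ:[((p2 → (p0 → p2)) → ((p2 → p0) → (p2 → p3)))=T] refutes=False
  v=1000: Γ:[] Δ:[((p2 → (p0 → p2)) → ((p2 → p0) → (p2 → p3)))=T] refutes=False
  v=1001: Γ:[] Δ:[((p2 → (p0 → p2)) → ((p2 → p0) → (p2 → p3)))=T] refutes=False
  v=1010: Γ:[] Δ:[((p2 → (p0 → p2)) → ((p2 → p0) → (p2 → p3)))=F] refutes=True  ← countermodel

Result: [1, 0, 1, 0]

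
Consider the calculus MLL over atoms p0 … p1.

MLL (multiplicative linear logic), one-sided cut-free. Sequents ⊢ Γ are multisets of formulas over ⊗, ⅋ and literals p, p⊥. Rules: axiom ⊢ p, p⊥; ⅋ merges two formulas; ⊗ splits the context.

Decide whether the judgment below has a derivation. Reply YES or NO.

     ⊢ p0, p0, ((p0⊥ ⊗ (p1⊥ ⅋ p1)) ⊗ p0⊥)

Proof tree:
[⊗]  ⊢ p0, p0, ((p0⊥ ⊗ (p1⊥ ⅋ p1)) ⊗ p0⊥)
  [⊗]  ⊢ p0, (p0⊥ ⊗ (p1⊥ ⅋ p1))
    [Ax]  ⊢ p0, p0⊥
    [⅋]  ⊢ (p1⊥ ⅋ p1)
      [Ax]  ⊢ p1, p1⊥
  [Ax]  ⊢ p0, p0⊥

Result: YES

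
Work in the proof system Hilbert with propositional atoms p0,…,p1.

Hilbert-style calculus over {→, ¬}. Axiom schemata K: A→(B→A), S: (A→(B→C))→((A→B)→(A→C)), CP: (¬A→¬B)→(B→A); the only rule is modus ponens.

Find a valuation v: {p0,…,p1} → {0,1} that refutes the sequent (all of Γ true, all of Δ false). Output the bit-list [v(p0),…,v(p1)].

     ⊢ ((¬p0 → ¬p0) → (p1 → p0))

Search for a countermodel by truth-table:
  v=00: Γ:[] Δ:[((¬p0 → ¬p0) → (p1 → p0))=T] refutes=False
  v=01: Γ:[] Δ:[((¬p0 → ¬p0) → (p1 → p0))=F] refutes=True  ← countermodel

Result: [0, 1]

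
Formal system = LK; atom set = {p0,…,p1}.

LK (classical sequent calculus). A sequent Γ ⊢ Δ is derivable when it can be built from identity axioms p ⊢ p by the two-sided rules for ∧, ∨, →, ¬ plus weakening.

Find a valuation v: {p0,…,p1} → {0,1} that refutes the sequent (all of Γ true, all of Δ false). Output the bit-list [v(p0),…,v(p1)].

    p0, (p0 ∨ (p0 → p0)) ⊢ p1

Enumerate valuations to refute Γ ⊢ Δ:
  v=00: Γ:[p0=F, (p0 ∨ (p0 → p0))=T] Δ:[p1=F] refutes=False
  v=01: Γ:[p0=F, (p0 ∨ (p0 → p0))=T] Δ:[p1=T] refutes=False
  v=10: Γ:[p0=T, (p0 ∨ (p0 → p0))=T] Δ:[p1=F] refutes=True  ← countermodel

Result: [1, 0]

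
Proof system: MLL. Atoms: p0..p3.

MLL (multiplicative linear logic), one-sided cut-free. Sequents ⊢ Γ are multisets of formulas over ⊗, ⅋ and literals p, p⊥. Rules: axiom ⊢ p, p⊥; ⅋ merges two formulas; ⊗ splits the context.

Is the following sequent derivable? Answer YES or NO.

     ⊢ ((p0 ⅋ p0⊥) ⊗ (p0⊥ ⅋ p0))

Derivation (root first):
[⊗]  ⊢ ((p0 ⅋ p0⊥) ⊗ (p0⊥ ⅋ p0))
  [⅋]  ⊢ (p0 ⅋ p0⊥)
    [Ax]  ⊢ p0, p0⊥
  [⅋]  ⊢ (p0⊥ ⅋ p0)
    [Ax]  ⊢ p0, p0⊥

Result: YES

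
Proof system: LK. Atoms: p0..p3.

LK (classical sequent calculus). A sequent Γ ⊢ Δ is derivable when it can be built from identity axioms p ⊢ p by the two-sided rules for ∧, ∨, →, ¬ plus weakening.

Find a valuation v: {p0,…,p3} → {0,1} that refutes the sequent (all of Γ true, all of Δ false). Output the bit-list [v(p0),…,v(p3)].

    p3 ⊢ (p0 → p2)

Enumerate valuations to refute Γ ⊢ Δ:
  v=0000: Γ:[p3=F] Δ:[(p0 → p2)=T] refutes=False
  v=0001: Γ:[p3=T] Δ:[(p0 → p2)=T] refutes=False
  v=0010: Γ:[p3=F] Δ:[(p0 → p2)=T] refutes=False
  v=0011: Γ:[p3=T] Δ:[(p0 → p2)=T] refutes=False
  v=0100: Γ:[p3=F] Δ:[(p0 → p2)=T] refutes=False
  v=0101: Γ:[p3=T] Δ:[(p0 → p2)=T] refutes=False
  v=0110: Γ:[p3=F] Δ:[(p0 → p2)=T] refutes=False
  v=0111: Γ:[p3=T] Δ:[(p0 → p2)=T] refutes=False
  v=1000: Γ:[p3=F] Δ:[(p0 → p2)=F] refutes=False
  v=1001: Γ:[p3=T] Δ:[(p0 → p2)=F] refutes=True  ← countermodel

Result: [1, 0, 0, 1]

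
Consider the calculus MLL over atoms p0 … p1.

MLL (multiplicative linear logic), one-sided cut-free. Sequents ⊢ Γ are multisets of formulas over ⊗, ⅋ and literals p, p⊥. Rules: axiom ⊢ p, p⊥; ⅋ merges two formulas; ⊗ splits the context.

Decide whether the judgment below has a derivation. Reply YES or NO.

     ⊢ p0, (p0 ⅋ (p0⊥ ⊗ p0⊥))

Proof tree:
[⅋]  ⊢ p0, (p0 ⅋ (p0⊥ ⊗ p0⊥))
  [⊗]  ⊢ p0, p0, (p0⊥ ⊗ p0⊥)
    [Ax]  ⊢ p0, p0⊥
    [Ax]  ⊢ p0, p0⊥

Result: YES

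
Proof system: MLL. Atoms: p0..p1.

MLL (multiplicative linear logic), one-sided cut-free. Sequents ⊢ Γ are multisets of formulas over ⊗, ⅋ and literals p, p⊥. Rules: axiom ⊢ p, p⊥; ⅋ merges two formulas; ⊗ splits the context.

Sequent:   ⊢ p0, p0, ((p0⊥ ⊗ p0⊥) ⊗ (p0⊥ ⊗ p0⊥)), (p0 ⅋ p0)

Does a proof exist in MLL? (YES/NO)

Derivation (root first):
[⅋]  ⊢ p0, p0, ((p0⊥ ⊗ p0⊥) ⊗ (p0⊥ ⊗ p0⊥)), (p0 ⅋ p0)
  [⊗]  ⊢ p0, p0, p0, p0, ((p0⊥ ⊗ p0⊥) ⊗ (p0⊥ ⊗ p0⊥))
    [⊗]  ⊢ p0, p0, (p0⊥ ⊗ p0⊥)
      [Ax]  ⊢ p0, p0⊥
      [Ax]  ⊢ p0, p0⊥
    [⊗]  ⊢ p0, p0, (p0⊥ ⊗ p0⊥)
      [Ax]  ⊢ p0, p0⊥
      [Ax]  ⊢ p0, p0⊥

Result: YES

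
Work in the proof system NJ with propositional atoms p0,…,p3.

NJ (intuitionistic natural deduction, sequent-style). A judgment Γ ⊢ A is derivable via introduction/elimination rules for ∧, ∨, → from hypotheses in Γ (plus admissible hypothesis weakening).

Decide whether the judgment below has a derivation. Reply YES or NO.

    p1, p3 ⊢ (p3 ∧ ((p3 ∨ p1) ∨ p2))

Proof tree:
[∧I] p1, p3 ⊢ (p3 ∧ ((p3 ∨ p1) ∨ p2))
  [Ax] p3 ⊢ p3
  [∨I₁] p1 ⊢ ((p3 ∨ p1) ∨ p2)
    [∨I₂] p1 ⊢ (p3 ∨ p1)
      [Ax] p1 ⊢ p1

Result: YES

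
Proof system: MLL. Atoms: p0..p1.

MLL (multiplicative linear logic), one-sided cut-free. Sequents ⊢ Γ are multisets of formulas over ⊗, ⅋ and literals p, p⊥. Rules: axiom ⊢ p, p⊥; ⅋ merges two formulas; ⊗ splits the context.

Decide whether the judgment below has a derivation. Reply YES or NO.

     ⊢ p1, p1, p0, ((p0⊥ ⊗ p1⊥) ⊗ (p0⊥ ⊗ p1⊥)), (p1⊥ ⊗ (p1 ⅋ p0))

Proof tree:
[⊗]  ⊢ p1, p1, p0, ((p0⊥ ⊗ p1⊥) ⊗ (p0⊥ ⊗ p1⊥)), (p1⊥ ⊗ (p1 ⅋ p0))
  [Ax]  ⊢ p1, p1⊥
  [⅋]  ⊢ p1, p0, ((p0⊥ ⊗ p1⊥) ⊗ (p0⊥ ⊗ p1⊥)), (p1 ⅋ p0)
    [⊗]  ⊢ p0, p1, p0, p1, ((p0⊥ ⊗ p1⊥) ⊗ (p0⊥ ⊗ p1⊥))
      [⊗]  ⊢ p0, p1, (p0⊥ ⊗ p1⊥)
        [Ax]  ⊢ p0, p0⊥
        [Ax]  ⊢ p1, p1⊥
      [⊗]  ⊢ p0, p1, (p0⊥ ⊗ p1⊥)
        [Ax]  ⊢ p0, p0⊥
        [Ax]  ⊢ p1, p1⊥

Result: YES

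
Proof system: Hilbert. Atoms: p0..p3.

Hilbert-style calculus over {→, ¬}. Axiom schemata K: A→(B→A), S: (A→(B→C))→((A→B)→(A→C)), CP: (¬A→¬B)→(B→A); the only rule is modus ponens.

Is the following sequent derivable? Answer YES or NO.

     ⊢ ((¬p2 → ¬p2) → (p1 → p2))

Search for a countermodel by truth-table:
  v=0000: Γ:[] Δ:[((¬p2 → ¬p2) → (p1 → p2))=T] refutes=False
  v=0001: Γ:[] Δ:[((¬p2 → ¬p2) → (p1 → p2))=T] refutes=False
  v=0010: Γ:[] Δ:[((¬p2 → ¬p2) → (p1 → p2))=T] refutes=False
  v=0011: Γ:[] Δ:[((¬p2 → ¬p2) → (p1 → p2))=T] refutes=False
  v=0100: Γ:[] Δ:[((¬p2 → ¬p2) → (p1 → p2))=F] refutes=True  ← countermodel

Result: NO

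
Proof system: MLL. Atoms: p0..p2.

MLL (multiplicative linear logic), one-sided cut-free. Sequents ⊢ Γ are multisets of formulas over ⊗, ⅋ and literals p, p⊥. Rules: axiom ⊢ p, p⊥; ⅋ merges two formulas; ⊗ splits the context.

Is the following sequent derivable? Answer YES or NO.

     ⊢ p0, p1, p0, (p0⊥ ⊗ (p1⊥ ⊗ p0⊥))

Derivation (root first):
[⊗]  ⊢ p0, p1, p0, (p0⊥ ⊗ (p1⊥ ⊗ p0⊥))
  [Ax]  ⊢ p0, p0⊥
  [⊗]  ⊢ p1, p0, (p1⊥ ⊗ p0⊥)
    [Ax]  ⊢ p1, p1⊥
    [Ax]  ⊢ p0, p0⊥

Result: YES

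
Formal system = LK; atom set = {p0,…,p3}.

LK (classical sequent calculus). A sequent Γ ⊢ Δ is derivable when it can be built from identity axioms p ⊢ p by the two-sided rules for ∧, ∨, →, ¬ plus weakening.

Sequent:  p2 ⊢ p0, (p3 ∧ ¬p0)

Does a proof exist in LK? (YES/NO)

Truth-table refutation:
  v=0000: Γ:[p2=F] Δ:[p0=F, (p3 ∧ ¬p0)=F] refutes=False
  v=0001: Γ:[p2=F] Δ:[p0=F, (p3 ∧ ¬p0)=T] refutes=False
  v=0010: Γ:[p2=T] Δ:[p0=F, (p3 ∧ ¬p0)=F] refutes=True  ← countermodel

Result: NO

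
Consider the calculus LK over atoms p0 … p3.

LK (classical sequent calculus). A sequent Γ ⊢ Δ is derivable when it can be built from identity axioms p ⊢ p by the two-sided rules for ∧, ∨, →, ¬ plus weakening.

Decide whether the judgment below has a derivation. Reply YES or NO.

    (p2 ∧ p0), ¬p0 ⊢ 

Proof tree:
[¬L] (p2 ∧ p0), ¬p0 ⊢ 
  [∧L] (p2 ∧ p0) ⊢ p0
    [WL] p0, p2 ⊢ p0
      [Ax] p0 ⊢ p0

Result: YES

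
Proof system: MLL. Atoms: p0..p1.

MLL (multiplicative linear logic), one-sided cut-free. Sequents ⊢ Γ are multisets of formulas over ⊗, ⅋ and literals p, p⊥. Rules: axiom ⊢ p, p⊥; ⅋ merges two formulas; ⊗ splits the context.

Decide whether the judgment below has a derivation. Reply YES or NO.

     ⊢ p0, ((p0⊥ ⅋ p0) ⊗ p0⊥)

Derivation trace:
[⊗]  ⊢ p0, ((p0⊥ ⅋ p0) ⊗ p0⊥)
  [⅋]  ⊢ (p0⊥ ⅋ p0)
    [Ax]  ⊢ p0, p0⊥
  [Ax]  ⊢ p0, p0⊥

Result: YES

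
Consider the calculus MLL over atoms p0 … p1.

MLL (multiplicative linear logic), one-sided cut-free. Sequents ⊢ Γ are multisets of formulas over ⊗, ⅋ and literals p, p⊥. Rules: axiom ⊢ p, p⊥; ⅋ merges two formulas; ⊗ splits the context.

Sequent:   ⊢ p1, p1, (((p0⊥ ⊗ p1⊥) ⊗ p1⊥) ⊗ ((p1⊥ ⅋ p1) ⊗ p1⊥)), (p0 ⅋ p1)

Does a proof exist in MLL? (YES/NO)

Proof tree:
[⅋]  ⊢ p1, p1, (((p0⊥ ⊗ p1⊥) ⊗ p1⊥) ⊗ ((p1⊥ ⅋ p1) ⊗ p1⊥)), (p0 ⅋ p1)
  [⊗]  ⊢ p0, p1, p1, p1, (((p0⊥ ⊗ p1⊥) ⊗ p1⊥) ⊗ ((p1⊥ ⅋ p1) ⊗ p1⊥))
    [⊗]  ⊢ p0, p1, p1, ((p0⊥ ⊗ p1⊥) ⊗ p1⊥)
      [⊗]  ⊢ p0, p1, (p0⊥ ⊗ p1⊥)
        [Ax]  ⊢ p0, p0⊥
        [Ax]  ⊢ p1, p1⊥
      [Ax]  ⊢ p1, p1⊥
    [⊗]  ⊢ p1, ((p1⊥ ⅋ p1) ⊗ p1⊥)
      [⅋]  ⊢ (p1⊥ ⅋ p1)
        [Ax]  ⊢ p1, p1⊥
      [Ax]  ⊢ p1, p1⊥

Result: YES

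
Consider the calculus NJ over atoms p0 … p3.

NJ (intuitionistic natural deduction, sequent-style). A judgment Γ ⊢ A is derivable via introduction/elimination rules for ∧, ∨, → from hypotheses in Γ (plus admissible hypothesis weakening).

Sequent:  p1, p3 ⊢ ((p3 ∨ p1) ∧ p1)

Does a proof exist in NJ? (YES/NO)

Derivation (root first):
[∧I] p1, p3 ⊢ ((p3 ∨ p1) ∧ p1)
  [∨I₁] p3 ⊢ (p3 ∨ p1)
    [Ax] p3 ⊢ p3
  [Ax] p1 ⊢ p1

Result: YES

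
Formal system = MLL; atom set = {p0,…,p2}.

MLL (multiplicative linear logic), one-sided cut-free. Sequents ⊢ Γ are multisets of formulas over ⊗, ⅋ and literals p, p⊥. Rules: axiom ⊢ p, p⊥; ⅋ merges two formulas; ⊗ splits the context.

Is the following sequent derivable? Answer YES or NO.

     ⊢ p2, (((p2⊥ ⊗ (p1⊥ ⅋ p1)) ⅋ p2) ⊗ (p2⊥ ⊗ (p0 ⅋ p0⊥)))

Derivation trace:
[⊗]  ⊢ p2, (((p2⊥ ⊗ (p1⊥ ⅋ p1)) ⅋ p2) ⊗ (p2⊥ ⊗ (p0 ⅋ p0⊥)))
  [⅋]  ⊢ ((p2⊥ ⊗ (p1⊥ ⅋ p1)) ⅋ p2)
    [⊗]  ⊢ p2, (p2⊥ ⊗ (p1⊥ ⅋ p1))
      [Ax]  ⊢ p2, p2⊥
      [⅋]  ⊢ (p1⊥ ⅋ p1)
        [Ax]  ⊢ p1, p1⊥
  [⊗]  ⊢ p2, (p2⊥ ⊗ (p0 ⅋ p0⊥))
    [Ax]  ⊢ p2, p2⊥
    [⅋]  ⊢ (p0 ⅋ p0⊥)
      [Ax]  ⊢ p0, p0⊥

Result: YES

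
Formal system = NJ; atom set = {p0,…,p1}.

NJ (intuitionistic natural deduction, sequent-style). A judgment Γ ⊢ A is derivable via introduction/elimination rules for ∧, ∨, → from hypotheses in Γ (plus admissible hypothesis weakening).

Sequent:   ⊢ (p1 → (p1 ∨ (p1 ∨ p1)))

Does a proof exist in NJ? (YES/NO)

Derivation (root first):
[→I]  ⊢ (p1 → (p1 ∨ (p1 ∨ p1)))
  [∨I₂] p1 ⊢ (p1 ∨ (p1 ∨ p1))
    [∨I₂] p1 ⊢ (p1 ∨ p1)
      [Ax] p1 ⊢ p1

Result: YES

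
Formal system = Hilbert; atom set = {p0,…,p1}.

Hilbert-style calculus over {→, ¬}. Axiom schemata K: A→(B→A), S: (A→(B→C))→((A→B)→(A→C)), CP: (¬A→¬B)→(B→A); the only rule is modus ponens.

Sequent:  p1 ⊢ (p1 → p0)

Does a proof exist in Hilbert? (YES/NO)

Search for a countermodel by truth-table:
  v=00: Γ:[p1=F] Δ:[(p1 → p0)=T] refutes=False
  v=01: Γ:[p1=T] Δ:[(p1 → p0)=F] refutes=True  ← countermodel

Result: NO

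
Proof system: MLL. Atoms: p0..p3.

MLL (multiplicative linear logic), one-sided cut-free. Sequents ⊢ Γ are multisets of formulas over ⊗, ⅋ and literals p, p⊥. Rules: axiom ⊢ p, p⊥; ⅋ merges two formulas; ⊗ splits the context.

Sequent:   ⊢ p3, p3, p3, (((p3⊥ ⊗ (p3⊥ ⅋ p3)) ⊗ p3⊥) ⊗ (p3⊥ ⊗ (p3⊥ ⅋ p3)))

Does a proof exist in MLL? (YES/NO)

Proof tree:
[⊗]  ⊢ p3, p3, p3, (((p3⊥ ⊗ (p3⊥ ⅋ p3)) ⊗ p3⊥) ⊗ (p3⊥ ⊗ (p3⊥ ⅋ p3)))
  [⊗]  ⊢ p3, p3, ((p3⊥ ⊗ (p3⊥ ⅋ p3)) ⊗ p3⊥)
    [⊗]  ⊢ p3, (p3⊥ ⊗ (p3⊥ ⅋ p3))
      [Ax]  ⊢ p3, p3⊥
      [⅋]  ⊢ (p3⊥ ⅋ p3)
        [Ax]  ⊢ p3, p3⊥
    [Ax]  ⊢ p3, p3⊥
  [⊗]  ⊢ p3, (p3⊥ ⊗ (p3⊥ ⅋ p3))
    [Ax]  ⊢ p3, p3⊥
    [⅋]  ⊢ (p3⊥ ⅋ p3)
      [Ax]  ⊢ p3, p3⊥

Result: YES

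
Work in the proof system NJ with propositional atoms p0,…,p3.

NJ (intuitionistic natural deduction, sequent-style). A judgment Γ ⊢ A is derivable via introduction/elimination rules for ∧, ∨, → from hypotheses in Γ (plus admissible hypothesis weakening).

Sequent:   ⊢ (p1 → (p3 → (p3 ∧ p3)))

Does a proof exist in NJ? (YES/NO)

Proof tree:
[→I]  ⊢ (p1 → (p3 → (p3 ∧ p3)))
  [Wk] p1 ⊢ (p3 → (p3 ∧ p3))
    [→I]  ⊢ (p3 → (p3 ∧ p3))
      [∧I] p3 ⊢ (p3 ∧ p3)
        [Ax] p3 ⊢ p3
        [Ax] p3 ⊢ p3

Result: YES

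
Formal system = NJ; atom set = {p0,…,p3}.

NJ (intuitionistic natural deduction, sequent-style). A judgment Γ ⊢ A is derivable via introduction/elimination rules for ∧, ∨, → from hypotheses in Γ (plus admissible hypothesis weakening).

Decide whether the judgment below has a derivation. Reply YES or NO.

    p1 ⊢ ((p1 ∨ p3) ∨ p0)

Proof tree:
[∨I₁] p1 ⊢ ((p1 ∨ p3) ∨ p0)
  [∨I₁] p1 ⊢ (p1 ∨ p3)
    [Ax] p1 ⊢ p1

Result: YES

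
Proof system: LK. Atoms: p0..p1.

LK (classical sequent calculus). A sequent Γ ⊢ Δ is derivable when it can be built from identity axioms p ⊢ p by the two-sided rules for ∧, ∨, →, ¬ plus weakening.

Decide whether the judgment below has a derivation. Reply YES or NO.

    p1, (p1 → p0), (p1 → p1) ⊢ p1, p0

Proof tree:
[→L] p1, (p1 → p0), (p1 → p1) ⊢ p1, p0
  [WR] p1, (p1 → p0) ⊢ p0, p1
    [→L] p1, (p1 → p0) ⊢ p0
      [Ax] p1 ⊢ p1
      [Ax] p0 ⊢ p0
  [Ax] p1 ⊢ p1

Result: YES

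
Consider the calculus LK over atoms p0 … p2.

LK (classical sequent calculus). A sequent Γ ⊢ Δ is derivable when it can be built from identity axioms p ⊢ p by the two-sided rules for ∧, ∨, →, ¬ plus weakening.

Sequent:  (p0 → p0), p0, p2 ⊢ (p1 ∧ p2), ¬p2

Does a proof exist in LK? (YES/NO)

Search for a countermodel by truth-table:
  v=000: Γ:[(p0 → p0)=T, p0=F, p2=F] Δ:[(p1 ∧ p2)=F, ¬p2=T] refutes=False
  v=001: Γ:[(p0 → p0)=T, p0=F, p2=T] Δ:[(p1 ∧ p2)=F, ¬p2=F] refutes=False
  v=010: Γ:[(p0 → p0)=T, p0=F, p2=F] Δ:[(p1 ∧ p2)=F, ¬p2=T] refutes=False
  v=011: Γ:[(p0 → p0)=T, p0=F, p2=T] Δ:[(p1 ∧ p2)=T, ¬p2=F] refutes=False
  v=100: Γ:[(p0 → p0)=T, p0=T, p2=F] Δ:[(p1 ∧ p2)=F, ¬p2=T] refutes=False
  v=101: Γ:[(p0 → p0)=T, p0=T, p2=T] Δ:[(p1 ∧ p2)=F, ¬p2=F] refutes=True  ← countermodel

Result: NO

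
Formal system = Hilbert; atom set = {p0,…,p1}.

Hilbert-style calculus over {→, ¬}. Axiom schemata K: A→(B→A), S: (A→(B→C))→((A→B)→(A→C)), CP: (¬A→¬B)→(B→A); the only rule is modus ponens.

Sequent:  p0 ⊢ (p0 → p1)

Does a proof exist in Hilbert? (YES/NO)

Search for a countermodel by truth-table:
  v=00: Γ:[p0=F] Δ:[(p0 → p1)=T] refutes=False
  v=01: Γ:[p0=F] Δ:[(p0 → p1)=T] refutes=False
  v=10: Γ:[p0=T] Δ:[(p0 → p1)=F] refutes=True  ← countermodel

Result: NO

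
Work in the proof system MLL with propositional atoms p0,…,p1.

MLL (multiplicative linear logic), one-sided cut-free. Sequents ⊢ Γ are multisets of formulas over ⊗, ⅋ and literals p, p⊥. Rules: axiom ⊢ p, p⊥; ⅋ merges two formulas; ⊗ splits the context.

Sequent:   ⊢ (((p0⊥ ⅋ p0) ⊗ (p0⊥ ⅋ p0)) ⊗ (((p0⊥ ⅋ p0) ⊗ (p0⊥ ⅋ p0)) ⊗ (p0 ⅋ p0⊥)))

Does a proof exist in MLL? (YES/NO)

Derivation trace:
[⊗]  ⊢ (((p0⊥ ⅋ p0) ⊗ (p0⊥ ⅋ p0)) ⊗ (((p0⊥ ⅋ p0) ⊗ (p0⊥ ⅋ p0)) ⊗ (p0 ⅋ p0⊥)))
  [⊗]  ⊢ ((p0⊥ ⅋ p0) ⊗ (p0⊥ ⅋ p0))
    [⅋]  ⊢ (p0⊥ ⅋ p0)
      [Ax]  ⊢ p0, p0⊥
    [⅋]  ⊢ (p0⊥ ⅋ p0)
      [Ax]  ⊢ p0, p0⊥
  [⊗]  ⊢ (((p0⊥ ⅋ p0) ⊗ (p0⊥ ⅋ p0)) ⊗ (p0 ⅋ p0⊥))
    [⊗]  ⊢ ((p0⊥ ⅋ p0) ⊗ (p0⊥ ⅋ p0))
      [⅋]  ⊢ (p0⊥ ⅋ p0)
        [Ax]  ⊢ p0, p0⊥
      [⅋]  ⊢ (p0⊥ ⅋ p0)
        [Ax]  ⊢ p0, p0⊥
    [⅋]  ⊢ (p0 ⅋ p0⊥)
      [Ax]  ⊢ p0, p0⊥

Result: YES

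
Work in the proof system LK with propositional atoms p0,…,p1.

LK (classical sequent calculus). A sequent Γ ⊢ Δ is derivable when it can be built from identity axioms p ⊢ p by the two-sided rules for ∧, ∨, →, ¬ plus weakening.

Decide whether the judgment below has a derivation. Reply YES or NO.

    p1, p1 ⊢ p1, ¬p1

Derivation trace:
[WL] p1, p1 ⊢ p1, ¬p1
  [WL] p1 ⊢ p1, ¬p1
    [¬R]  ⊢ p1, ¬p1
      [Ax] p1 ⊢ p1

Result: YES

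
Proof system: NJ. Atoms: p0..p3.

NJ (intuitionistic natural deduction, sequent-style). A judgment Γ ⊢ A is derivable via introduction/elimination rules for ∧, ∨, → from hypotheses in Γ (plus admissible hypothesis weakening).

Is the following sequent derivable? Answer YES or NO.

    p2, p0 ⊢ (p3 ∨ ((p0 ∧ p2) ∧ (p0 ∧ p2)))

Derivation trace:
[∨I₂] p2, p0 ⊢ (p3 ∨ ((p0 ∧ p2) ∧ (p0 ∧ p2)))
  [∧I] p2, p0 ⊢ ((p0 ∧ p2) ∧ (p0 ∧ p2))
    [∧I] p2, p0 ⊢ (p0 ∧ p2)
      [Ax] p0 ⊢ p0
      [Ax] p2 ⊢ p2
    [∧I] p2, p0 ⊢ (p0 ∧ p2)
      [Ax] p0 ⊢ p0
      [Ax] p2 ⊢ p2

Result: YES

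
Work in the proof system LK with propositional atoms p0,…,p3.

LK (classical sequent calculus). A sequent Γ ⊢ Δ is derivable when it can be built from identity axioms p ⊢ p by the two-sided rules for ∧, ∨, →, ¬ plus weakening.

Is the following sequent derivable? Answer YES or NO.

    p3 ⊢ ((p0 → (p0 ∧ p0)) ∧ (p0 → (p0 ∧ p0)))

Proof tree:
[∧R] p3 ⊢ ((p0 → (p0 ∧ p0)) ∧ (p0 → (p0 ∧ p0)))
  [→R]  ⊢ (p0 → (p0 ∧ p0))
    [∧R] p0 ⊢ (p0 ∧ p0)
      [Ax] p0 ⊢ p0
      [Ax] p0 ⊢ p0
  [WL] p3 ⊢ (p0 → (p0 ∧ p0))
    [→R]  ⊢ (p0 → (p0 ∧ p0))
      [∧R] p0 ⊢ (p0 ∧ p0)
        [Ax] p0 ⊢ p0
        [Ax] p0 ⊢ p0

Result: YES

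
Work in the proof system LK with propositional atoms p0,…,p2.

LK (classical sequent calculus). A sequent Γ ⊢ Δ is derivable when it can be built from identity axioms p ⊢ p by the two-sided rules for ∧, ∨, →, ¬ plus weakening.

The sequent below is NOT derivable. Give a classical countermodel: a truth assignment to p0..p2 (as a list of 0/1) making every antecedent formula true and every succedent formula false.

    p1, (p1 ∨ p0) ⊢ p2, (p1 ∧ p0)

Search for a countermodel by truth-table:
  v=000: Γ:[p1=F, (p1 ∨ p0)=F] Δ:[p2=F, (p1 ∧ p0)=F] refutes=False
  v=001: Γ:[p1=F, (p1 ∨ p0)=F] Δ:[p2=T, (p1 ∧ p0)=F] refutes=False
  v=010: Γ:[p1=T, (p1 ∨ p0)=T] Δ:[p2=F, (p1 ∧ p0)=F] refutes=True  ← countermodel

Result: [0, 1, 0]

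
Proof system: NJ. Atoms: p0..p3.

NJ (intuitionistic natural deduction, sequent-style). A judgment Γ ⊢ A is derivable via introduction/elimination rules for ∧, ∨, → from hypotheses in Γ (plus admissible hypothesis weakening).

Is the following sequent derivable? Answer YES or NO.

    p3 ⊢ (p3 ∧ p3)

Proof tree:
[∧I] p3 ⊢ (p3 ∧ p3)
  [Wk] p3, p3 ⊢ p3
    [Ax] p3 ⊢ p3
  [Ax] p3 ⊢ p3

Result: YES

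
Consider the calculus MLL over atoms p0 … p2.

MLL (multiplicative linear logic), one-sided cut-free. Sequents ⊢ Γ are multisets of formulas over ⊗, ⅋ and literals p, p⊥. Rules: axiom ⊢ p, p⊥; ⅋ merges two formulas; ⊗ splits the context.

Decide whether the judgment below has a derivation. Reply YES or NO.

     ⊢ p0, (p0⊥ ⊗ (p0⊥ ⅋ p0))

Proof tree:
[⊗]  ⊢ p0, (p0⊥ ⊗ (p0⊥ ⅋ p0))
  [Ax]  ⊢ p0, p0⊥
  [⅋]  ⊢ (p0⊥ ⅋ p0)
    [Ax]  ⊢ p0, p0⊥

Result: YES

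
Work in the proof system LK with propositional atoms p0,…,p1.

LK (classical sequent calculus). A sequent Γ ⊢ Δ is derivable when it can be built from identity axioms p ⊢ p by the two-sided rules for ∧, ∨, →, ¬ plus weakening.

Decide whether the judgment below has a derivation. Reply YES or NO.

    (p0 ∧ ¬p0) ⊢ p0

Proof tree:
[WR] (p0 ∧ ¬p0) ⊢ p0
  [∧L] (p0 ∧ ¬p0) ⊢ 
    [¬L] p0, ¬p0 ⊢ 
      [Ax] p0 ⊢ p0

Result: YES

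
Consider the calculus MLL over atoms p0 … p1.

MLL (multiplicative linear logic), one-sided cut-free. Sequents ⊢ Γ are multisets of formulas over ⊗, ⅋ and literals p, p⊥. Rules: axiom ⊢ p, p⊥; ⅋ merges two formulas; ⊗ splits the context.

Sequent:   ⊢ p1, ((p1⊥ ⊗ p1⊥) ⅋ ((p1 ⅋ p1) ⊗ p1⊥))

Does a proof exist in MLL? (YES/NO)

Derivation trace:
[⅋]  ⊢ p1, ((p1⊥ ⊗ p1⊥) ⅋ ((p1 ⅋ p1) ⊗ p1⊥))
  [⊗]  ⊢ (p1⊥ ⊗ p1⊥), p1, ((p1 ⅋ p1) ⊗ p1⊥)
    [⅋]  ⊢ (p1⊥ ⊗ p1⊥), (p1 ⅋ p1)
      [⊗]  ⊢ p1, p1, (p1⊥ ⊗ p1⊥)
        [Ax]  ⊢ p1, p1⊥
        [Ax]  ⊢ p1, p1⊥
    [Ax]  ⊢ p1, p1⊥

Result: YES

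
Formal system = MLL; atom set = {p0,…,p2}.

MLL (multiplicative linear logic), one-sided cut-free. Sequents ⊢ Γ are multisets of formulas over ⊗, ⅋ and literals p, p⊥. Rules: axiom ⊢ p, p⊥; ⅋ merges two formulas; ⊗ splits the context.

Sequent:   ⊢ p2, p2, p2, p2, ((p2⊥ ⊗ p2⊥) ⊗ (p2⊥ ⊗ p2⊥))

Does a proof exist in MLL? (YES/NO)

Derivation (root first):
[⊗]  ⊢ p2, p2, p2, p2, ((p2⊥ ⊗ p2⊥) ⊗ (p2⊥ ⊗ p2⊥))
  [⊗]  ⊢ p2, p2, (p2⊥ ⊗ p2⊥)
    [Ax]  ⊢ p2, p2⊥
    [Ax]  ⊢ p2, p2⊥
  [⊗]  ⊢ p2, p2, (p2⊥ ⊗ p2⊥)
    [Ax]  ⊢ p2, p2⊥
    [Ax]  ⊢ p2, p2⊥

Result: YES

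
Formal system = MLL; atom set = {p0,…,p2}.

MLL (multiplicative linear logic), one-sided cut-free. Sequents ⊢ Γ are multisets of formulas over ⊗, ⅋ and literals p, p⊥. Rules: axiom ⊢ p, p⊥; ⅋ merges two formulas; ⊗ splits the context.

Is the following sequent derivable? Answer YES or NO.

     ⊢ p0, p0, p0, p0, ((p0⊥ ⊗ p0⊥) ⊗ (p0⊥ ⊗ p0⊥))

Proof tree:
[⊗]  ⊢ p0, p0, p0, p0, ((p0⊥ ⊗ p0⊥) ⊗ (p0⊥ ⊗ p0⊥))
  [⊗]  ⊢ p0, p0, (p0⊥ ⊗ p0⊥)
    [Ax]  ⊢ p0, p0⊥
    [Ax]  ⊢ p0, p0⊥
  [⊗]  ⊢ p0, p0, (p0⊥ ⊗ p0⊥)
    [Ax]  ⊢ p0, p0⊥
    [Ax]  ⊢ p0, p0⊥

Result: YES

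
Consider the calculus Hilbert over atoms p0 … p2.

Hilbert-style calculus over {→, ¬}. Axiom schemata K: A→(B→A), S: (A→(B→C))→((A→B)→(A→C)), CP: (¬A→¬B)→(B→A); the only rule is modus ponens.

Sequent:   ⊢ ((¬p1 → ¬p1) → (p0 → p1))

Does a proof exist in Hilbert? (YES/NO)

Truth-table refutation:
  v=000: Γ:[] Δ:[((¬p1 → ¬p1) → (p0 → p1))=T] refutes=False
  v=001: Γ:[] Δ:[((¬p1 → ¬p1) → (p0 → p1))=T] refutes=False
  v=010: Γ:[] Δ:[((¬p1 → ¬p1) → (p0 → p1))=T] refutes=False
  v=011: Γ:[] Δ:[((¬p1 → ¬p1) → (p0 → p1))=T] refutes=False
  v=100: Γ:[] Δ:[((¬p1 → ¬p1) → (p0 → p1))=F] refutes=True  ← countermodel

Result: NO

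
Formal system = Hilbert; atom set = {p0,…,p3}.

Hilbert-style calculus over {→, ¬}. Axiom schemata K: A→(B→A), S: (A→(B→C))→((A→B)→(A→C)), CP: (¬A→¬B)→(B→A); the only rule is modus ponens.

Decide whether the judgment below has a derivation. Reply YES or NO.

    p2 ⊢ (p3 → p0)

Enumerate valuations to refute Γ ⊢ Δ:
  v=0000: Γ:[p2=F] Δ:[(p3 → p0)=T] refutes=False
  v=0001: Γ:[p2=F] Δ:[(p3 → p0)=F] refutes=False
  v=0010: Γ:[p2=T] Δ:[(p3 → p0)=T] refutes=False
  v=0011: Γ:[p2=T] Δ:[(p3 → p0)=F] refutes=True  ← countermodel

Result: NO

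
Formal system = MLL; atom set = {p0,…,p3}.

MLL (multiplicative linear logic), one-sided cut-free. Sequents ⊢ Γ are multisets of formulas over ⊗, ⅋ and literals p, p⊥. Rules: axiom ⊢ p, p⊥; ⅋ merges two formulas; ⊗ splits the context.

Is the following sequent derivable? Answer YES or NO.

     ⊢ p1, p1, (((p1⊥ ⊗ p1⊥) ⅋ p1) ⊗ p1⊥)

Derivation (root first):
[⊗]  ⊢ p1, p1, (((p1⊥ ⊗ p1⊥) ⅋ p1) ⊗ p1⊥)
  [⅋]  ⊢ p1, ((p1⊥ ⊗ p1⊥) ⅋ p1)
    [⊗]  ⊢ p1, p1, (p1⊥ ⊗ p1⊥)
      [Ax]  ⊢ p1, p1⊥
      [Ax]  ⊢ p1, p1⊥
  [Ax]  ⊢ p1, p1⊥

Result: YES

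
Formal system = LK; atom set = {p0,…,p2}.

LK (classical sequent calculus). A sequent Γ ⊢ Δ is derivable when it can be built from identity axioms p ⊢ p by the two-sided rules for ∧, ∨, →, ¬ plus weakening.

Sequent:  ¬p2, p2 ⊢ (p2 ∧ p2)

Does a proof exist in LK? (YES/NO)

Proof tree:
[∧R] ¬p2, p2 ⊢ (p2 ∧ p2)
  [¬L] p2, ¬p2 ⊢ p2
    [WR] p2 ⊢ p2, p2
      [Ax] p2 ⊢ p2
  [¬L] p2, ¬p2 ⊢ p2
    [WR] p2 ⊢ p2, p2
      [Ax] p2 ⊢ p2

Result: YES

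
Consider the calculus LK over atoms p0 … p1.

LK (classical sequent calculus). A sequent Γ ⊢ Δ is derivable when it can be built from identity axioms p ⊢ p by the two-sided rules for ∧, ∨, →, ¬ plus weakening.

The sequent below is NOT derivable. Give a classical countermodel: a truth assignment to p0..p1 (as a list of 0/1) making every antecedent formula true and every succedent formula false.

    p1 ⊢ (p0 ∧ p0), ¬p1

Enumerate valuations to refute Γ ⊢ Δ:
  v=00: Γ:[p1=F] Δ:[(p0 ∧ p0)=F, ¬p1=T] refutes=False
  v=01: Γ:[p1=T] Δ:[(p0 ∧ p0)=F, ¬p1=F] refutes=True  ← countermodel

Result: [0, 1]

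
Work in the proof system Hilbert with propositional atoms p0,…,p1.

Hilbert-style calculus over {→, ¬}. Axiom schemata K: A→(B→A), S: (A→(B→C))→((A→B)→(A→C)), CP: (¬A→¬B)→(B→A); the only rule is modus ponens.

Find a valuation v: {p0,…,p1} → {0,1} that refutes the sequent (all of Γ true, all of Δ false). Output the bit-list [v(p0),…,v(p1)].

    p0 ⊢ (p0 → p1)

Truth-table refutation:
  v=00: Γ:[p0=F] Δ:[(p0 → p1)=T] refutes=False
  v=01: Γ:[p0=F] Δ:[(p0 → p1)=T] refutes=False
  v=10: Γ:[p0=T] Δ:[(p0 → p1)=F] refutes=True  ← countermodel

Result: [1, 0]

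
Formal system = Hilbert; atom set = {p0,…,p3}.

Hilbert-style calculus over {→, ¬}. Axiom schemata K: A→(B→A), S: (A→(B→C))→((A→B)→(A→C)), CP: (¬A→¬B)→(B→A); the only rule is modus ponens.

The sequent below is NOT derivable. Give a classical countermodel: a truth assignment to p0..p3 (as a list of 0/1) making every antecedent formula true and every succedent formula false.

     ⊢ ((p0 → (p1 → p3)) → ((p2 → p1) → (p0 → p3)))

Search for a countermodel by truth-table:
  v=0000: Γ:[] Δ:[((p0 → (p1 → p3)) → ((p2 → p1) → (p0 → p3)))=T] refutes=False
  v=0001: Γ:[] Δ:[((p0 → (p1 → p3)) → ((p2 → p1) → (p0 → p3)))=T] refutes=False
  v=0010: Γ:[] Δ:[((p0 → (p1 → p3)) → ((p2 → p1) → (p0 → p3)))=T] refutes=False
  v=0011: Γ:[] Δ:[((p0 → (p1 → p3)) → ((p2 → p1) → (p0 → p3)))=T] refutes=False
  v=0100: Γ:[] Δ:[((p0 → (p1 → p3)) → ((p2 → p1) → (p0 → p3)))=T] refutes=False
  v=0101: Γ:[] Δ:[((p0 → (p1 → p3)) → ((p2 → p1) → (p0 → p3)))=T] refutes=False
  v=0110: Γ:[] Δ:[((p0 → (p1 → p3)) → ((p2 → p1) → (p0 → p3)))=T] refutes=False
  v=0111: Γ:[] Δ:[((p0 → (p1 → p3)) → ((p2 → p1) → (p0 → p3)))=T] refutes=False
  v=1000: Γ:[] Δ:[((p0 → (p1 → p3)) → ((p2 → p1) → (p0 → p3)))=F] refutes=True  ← countermodel

Result: [1, 0, 0, 0]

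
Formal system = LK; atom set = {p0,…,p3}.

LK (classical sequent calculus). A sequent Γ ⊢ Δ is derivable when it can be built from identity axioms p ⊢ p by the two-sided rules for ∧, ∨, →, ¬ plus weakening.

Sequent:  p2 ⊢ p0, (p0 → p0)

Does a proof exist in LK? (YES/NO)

Derivation (root first):
[→R] p2 ⊢ p0, (p0 → p0)
  [WL] p0, p2 ⊢ p0, p0
    [WR] p0 ⊢ p0, p0
      [Ax] p0 ⊢ p0

Result: YES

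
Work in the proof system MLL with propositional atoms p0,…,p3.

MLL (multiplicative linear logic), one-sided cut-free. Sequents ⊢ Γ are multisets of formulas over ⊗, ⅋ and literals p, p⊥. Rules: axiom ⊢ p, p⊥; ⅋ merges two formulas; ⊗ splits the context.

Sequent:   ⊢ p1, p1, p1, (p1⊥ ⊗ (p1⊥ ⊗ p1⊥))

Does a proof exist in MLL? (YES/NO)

Proof tree:
[⊗]  ⊢ p1, p1, p1, (p1⊥ ⊗ (p1⊥ ⊗ p1⊥))
  [Ax]  ⊢ p1, p1⊥
  [⊗]  ⊢ p1, p1, (p1⊥ ⊗ p1⊥)
    [Ax]  ⊢ p1, p1⊥
    [Ax]  ⊢ p1, p1⊥

Result: YES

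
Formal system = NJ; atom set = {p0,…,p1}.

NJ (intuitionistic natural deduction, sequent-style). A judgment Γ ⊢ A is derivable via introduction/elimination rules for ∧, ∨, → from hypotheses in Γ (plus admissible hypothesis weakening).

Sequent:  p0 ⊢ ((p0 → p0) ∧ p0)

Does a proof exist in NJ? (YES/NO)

Proof tree:
[∧I] p0 ⊢ ((p0 → p0) ∧ p0)
  [→I]  ⊢ (p0 → p0)
    [Ax] p0 ⊢ p0
  [Ax] p0 ⊢ p0

Result: YES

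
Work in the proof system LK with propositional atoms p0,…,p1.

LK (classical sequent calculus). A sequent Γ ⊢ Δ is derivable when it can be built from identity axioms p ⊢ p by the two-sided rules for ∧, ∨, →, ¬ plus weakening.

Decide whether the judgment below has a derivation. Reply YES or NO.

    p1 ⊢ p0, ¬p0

Derivation trace:
[¬R] p1 ⊢ p0, ¬p0
  [WL] p0, p1 ⊢ p0
    [Ax] p0 ⊢ p0

Result: YES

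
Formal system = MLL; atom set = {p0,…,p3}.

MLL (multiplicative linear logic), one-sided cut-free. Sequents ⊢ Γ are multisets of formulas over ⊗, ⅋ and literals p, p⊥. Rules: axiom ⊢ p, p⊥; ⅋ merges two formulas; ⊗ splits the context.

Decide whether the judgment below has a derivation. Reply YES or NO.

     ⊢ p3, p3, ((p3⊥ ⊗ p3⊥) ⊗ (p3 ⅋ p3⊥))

Derivation trace:
[⊗]  ⊢ p3, p3, ((p3⊥ ⊗ p3⊥) ⊗ (p3 ⅋ p3⊥))
  [⊗]  ⊢ p3, p3, (p3⊥ ⊗ p3⊥)
    [Ax]  ⊢ p3, p3⊥
    [Ax]  ⊢ p3, p3⊥
  [⅋]  ⊢ (p3 ⅋ p3⊥)
    [Ax]  ⊢ p3, p3⊥

Result: YES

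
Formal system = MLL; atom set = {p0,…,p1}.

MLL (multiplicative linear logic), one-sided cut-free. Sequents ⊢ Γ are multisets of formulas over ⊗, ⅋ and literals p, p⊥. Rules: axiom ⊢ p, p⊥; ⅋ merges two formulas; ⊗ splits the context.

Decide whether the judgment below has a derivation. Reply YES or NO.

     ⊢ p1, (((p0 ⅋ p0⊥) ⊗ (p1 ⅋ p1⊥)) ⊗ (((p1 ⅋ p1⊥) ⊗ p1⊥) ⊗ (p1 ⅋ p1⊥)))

Proof tree:
[⊗]  ⊢ p1, (((p0 ⅋ p0⊥) ⊗ (p1 ⅋ p1⊥)) ⊗ (((p1 ⅋ p1⊥) ⊗ p1⊥) ⊗ (p1 ⅋ p1⊥)))
  [⊗]  ⊢ ((p0 ⅋ p0⊥) ⊗ (p1 ⅋ p1⊥))
    [⅋]  ⊢ (p0 ⅋ p0⊥)
      [Ax]  ⊢ p0, p0⊥
    [⅋]  ⊢ (p1 ⅋ p1⊥)
      [Ax]  ⊢ p1, p1⊥
  [⊗]  ⊢ p1, (((p1 ⅋ p1⊥) ⊗ p1⊥) ⊗ (p1 ⅋ p1⊥))
    [⊗]  ⊢ p1, ((p1 ⅋ p1⊥) ⊗ p1⊥)
      [⅋]  ⊢ (p1 ⅋ p1⊥)
        [Ax]  ⊢ p1, p1⊥
      [Ax]  ⊢ p1, p1⊥
    [⅋]  ⊢ (p1 ⅋ p1⊥)
      [Ax]  ⊢ p1, p1⊥

Result: YES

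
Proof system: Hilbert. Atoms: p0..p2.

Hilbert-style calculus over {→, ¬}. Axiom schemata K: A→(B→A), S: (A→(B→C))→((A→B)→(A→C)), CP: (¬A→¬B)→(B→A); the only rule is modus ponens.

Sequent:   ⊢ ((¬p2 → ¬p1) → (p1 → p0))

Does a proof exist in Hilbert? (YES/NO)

Enumerate valuations to refute Γ ⊢ Δ:
  v=000: Γ:[] Δ:[((¬p2 → ¬p1) → (p1 → p0))=T] refutes=False
  v=001: Γ:[] Δ:[((¬p2 → ¬p1) → (p1 → p0))=T] refutes=False
  v=010: Γ:[] Δ:[((¬p2 → ¬p1) → (p1 → p0))=T] refutes=False
  v=011: Γ:[] Δ:[((¬p2 → ¬p1) → (p1 → p0))=F] refutes=True  ← countermodel

Result: NO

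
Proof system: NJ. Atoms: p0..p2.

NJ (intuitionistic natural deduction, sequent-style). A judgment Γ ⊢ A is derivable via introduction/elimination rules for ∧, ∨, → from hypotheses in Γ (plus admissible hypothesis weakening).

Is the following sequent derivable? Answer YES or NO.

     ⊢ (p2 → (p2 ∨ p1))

Derivation trace:
[→I]  ⊢ (p2 → (p2 ∨ p1))
  [∨I₁] p2 ⊢ (p2 ∨ p1)
    [Ax] p2 ⊢ p2

Result: YES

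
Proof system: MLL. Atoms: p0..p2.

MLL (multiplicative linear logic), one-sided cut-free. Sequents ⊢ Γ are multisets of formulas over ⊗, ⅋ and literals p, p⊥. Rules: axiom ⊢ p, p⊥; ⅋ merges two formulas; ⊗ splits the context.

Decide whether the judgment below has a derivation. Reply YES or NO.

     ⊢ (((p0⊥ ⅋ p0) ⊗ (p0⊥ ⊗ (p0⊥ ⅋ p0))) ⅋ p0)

Derivation trace:
[⅋]  ⊢ (((p0⊥ ⅋ p0) ⊗ (p0⊥ ⊗ (p0⊥ ⅋ p0))) ⅋ p0)
  [⊗]  ⊢ p0, ((p0⊥ ⅋ p0) ⊗ (p0⊥ ⊗ (p0⊥ ⅋ p0)))
    [⅋]  ⊢ (p0⊥ ⅋ p0)
      [Ax]  ⊢ p0, p0⊥
    [⊗]  ⊢ p0, (p0⊥ ⊗ (p0⊥ ⅋ p0))
      [Ax]  ⊢ p0, p0⊥
      [⅋]  ⊢ (p0⊥ ⅋ p0)
        [Ax]  ⊢ p0, p0⊥

Result: YES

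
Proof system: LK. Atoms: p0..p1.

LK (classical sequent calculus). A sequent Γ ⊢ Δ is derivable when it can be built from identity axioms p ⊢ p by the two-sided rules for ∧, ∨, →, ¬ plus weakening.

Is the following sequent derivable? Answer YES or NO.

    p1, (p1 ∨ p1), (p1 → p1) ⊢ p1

Derivation (root first):
[→L] p1, (p1 ∨ p1), (p1 → p1) ⊢ p1
  [∨L] p1, (p1 ∨ p1) ⊢ p1
    [WL] p1, p1 ⊢ p1
      [Ax] p1 ⊢ p1
    [Ax] p1 ⊢ p1
  [WL] p1, p1 ⊢ p1
    [Ax] p1 ⊢ p1

Result: YES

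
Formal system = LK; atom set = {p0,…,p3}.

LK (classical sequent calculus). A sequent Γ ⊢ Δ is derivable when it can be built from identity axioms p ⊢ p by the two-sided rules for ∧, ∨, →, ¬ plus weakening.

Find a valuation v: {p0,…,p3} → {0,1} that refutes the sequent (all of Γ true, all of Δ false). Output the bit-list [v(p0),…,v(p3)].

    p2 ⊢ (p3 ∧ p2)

Search for a countermodel by truth-table:
  v=0000: Γ:[p2=F] Δ:[(p3 ∧ p2)=F] refutes=False
  v=0001: Γ:[p2=F] Δ:[(p3 ∧ p2)=F] refutes=False
  v=0010: Γ:[p2=T] Δ:[(p3 ∧ p2)=F] refutes=True  ← countermodel

Result: [0, 0, 1, 0]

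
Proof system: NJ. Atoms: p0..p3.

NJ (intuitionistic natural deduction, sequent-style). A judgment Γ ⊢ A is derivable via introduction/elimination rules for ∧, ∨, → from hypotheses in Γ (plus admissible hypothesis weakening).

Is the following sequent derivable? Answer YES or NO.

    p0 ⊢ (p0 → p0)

Proof tree:
[→I] p0 ⊢ (p0 → p0)
  [Wk] p0, p0 ⊢ p0
    [Ax] p0 ⊢ p0

Result: YES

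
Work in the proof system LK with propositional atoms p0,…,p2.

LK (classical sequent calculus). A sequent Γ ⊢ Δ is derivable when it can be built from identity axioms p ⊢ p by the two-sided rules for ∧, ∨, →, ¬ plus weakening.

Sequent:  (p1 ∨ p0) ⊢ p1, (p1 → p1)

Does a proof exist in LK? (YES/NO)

Derivation trace:
[∨L] (p1 ∨ p0) ⊢ p1, (p1 → p1)
  [Ax] p1 ⊢ p1
  [WL] p0 ⊢ (p1 → p1)
    [→R]  ⊢ (p1 → p1)
      [Ax] p1 ⊢ p1

Result: YES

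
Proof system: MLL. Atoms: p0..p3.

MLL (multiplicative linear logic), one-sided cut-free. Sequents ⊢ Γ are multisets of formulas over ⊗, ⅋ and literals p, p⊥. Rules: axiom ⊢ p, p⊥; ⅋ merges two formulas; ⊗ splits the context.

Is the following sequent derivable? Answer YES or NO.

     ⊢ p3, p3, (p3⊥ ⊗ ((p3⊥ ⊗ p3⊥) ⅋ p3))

Derivation (root first):
[⊗]  ⊢ p3, p3, (p3⊥ ⊗ ((p3⊥ ⊗ p3⊥) ⅋ p3))
  [Ax]  ⊢ p3, p3⊥
  [⅋]  ⊢ p3, ((p3⊥ ⊗ p3⊥) ⅋ p3)
    [⊗]  ⊢ p3, p3, (p3⊥ ⊗ p3⊥)
      [Ax]  ⊢ p3, p3⊥
      [Ax]  ⊢ p3, p3⊥

Result: YES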